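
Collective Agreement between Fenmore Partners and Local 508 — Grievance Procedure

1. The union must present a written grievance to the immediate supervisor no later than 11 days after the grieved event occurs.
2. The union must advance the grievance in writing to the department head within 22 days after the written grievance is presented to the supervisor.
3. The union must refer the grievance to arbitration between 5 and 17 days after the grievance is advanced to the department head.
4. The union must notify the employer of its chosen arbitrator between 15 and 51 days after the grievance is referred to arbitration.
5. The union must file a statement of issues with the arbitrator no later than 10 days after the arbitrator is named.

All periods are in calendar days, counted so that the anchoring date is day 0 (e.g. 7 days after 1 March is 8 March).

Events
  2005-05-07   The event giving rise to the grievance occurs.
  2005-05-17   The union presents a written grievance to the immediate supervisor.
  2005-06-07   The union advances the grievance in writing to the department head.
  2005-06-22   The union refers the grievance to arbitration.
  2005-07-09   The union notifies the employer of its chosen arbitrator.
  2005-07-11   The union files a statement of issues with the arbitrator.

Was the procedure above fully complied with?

Yes

Step 1: 11 days after 2005-05-07 (when the grieved event occurs) is 2005-05-18; done 2005-05-17 — timely.
Step 2: 22 days after 2005-05-17 (when the written grievance is presented to the supervisor) is 2005-06-08; completed 2005-06-07, before the deadline.
Step 3: the window is 5–17 days after 2005-06-07 (when the grievance is advanced to the department head), so 2005-06-12 through 2005-06-24; done 2005-06-22, which is between those dates.
Step 4: the window is 15–51 days after 2005-06-22 (when the grievance is referred to arbitration), so 2005-07-07 through 2005-08-12; done 2005-07-09, which is between those dates.
Step 5: 10 days after 2005-07-09 (when the arbitrator is named) is 2005-07-19; 2005-07-11 is within that limit.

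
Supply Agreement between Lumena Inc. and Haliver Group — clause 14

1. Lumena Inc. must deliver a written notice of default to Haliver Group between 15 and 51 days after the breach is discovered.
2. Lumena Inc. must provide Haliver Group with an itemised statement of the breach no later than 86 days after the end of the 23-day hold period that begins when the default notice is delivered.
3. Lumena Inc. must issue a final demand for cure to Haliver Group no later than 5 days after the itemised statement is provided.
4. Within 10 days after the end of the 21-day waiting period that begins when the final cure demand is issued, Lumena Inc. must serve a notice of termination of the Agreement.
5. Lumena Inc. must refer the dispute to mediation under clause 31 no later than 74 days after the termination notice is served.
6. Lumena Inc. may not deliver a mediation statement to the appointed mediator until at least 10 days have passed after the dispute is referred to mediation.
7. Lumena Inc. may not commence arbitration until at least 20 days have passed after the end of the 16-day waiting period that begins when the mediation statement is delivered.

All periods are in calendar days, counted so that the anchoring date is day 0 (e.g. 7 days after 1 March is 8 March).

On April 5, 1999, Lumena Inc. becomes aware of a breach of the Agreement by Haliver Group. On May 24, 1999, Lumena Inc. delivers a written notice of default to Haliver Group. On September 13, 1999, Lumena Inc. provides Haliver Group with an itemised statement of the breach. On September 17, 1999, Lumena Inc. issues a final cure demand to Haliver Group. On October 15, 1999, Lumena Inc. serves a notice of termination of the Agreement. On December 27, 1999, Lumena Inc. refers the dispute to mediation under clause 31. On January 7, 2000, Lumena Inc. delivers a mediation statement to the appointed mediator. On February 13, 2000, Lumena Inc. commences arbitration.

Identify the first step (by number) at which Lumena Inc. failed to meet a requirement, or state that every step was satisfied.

Step 2

Step 1 — 15 and 51 days from April 5, 1999 (when the breach is discovered) are April 20, 1999 and May 26, 1999 respectively; done May 24, 1999 — within the window.
Step 2 — counting 86 days from June 16, 1999 (end of the 23-day hold period, which began when the default notice is delivered on May 24, 1999) gives a deadline of September 10, 1999; done September 13, 1999 — 3 days late.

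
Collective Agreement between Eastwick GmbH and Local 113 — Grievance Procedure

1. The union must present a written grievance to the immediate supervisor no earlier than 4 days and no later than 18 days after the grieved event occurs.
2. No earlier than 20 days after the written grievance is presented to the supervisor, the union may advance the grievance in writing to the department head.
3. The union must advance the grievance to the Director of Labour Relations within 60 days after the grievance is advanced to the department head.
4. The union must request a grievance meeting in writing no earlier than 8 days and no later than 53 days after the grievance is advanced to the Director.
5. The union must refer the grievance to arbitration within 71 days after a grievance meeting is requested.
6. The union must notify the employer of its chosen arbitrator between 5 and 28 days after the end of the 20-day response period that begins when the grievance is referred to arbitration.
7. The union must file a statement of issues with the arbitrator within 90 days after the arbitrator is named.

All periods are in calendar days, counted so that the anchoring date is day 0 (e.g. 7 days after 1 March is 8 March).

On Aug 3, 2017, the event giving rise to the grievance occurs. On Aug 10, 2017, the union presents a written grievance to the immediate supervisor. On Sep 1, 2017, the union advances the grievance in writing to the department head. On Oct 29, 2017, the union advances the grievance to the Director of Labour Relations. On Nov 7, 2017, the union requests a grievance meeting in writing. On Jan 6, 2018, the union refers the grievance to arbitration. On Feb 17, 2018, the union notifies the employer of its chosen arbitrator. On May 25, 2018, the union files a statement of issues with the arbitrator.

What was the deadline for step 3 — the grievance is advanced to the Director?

Oct 31, 2017

Step 3 runs from Sep 1, 2017, when the grievance is advanced to the department head. 60 days after Sep 1, 2017 is Oct 31, 2017.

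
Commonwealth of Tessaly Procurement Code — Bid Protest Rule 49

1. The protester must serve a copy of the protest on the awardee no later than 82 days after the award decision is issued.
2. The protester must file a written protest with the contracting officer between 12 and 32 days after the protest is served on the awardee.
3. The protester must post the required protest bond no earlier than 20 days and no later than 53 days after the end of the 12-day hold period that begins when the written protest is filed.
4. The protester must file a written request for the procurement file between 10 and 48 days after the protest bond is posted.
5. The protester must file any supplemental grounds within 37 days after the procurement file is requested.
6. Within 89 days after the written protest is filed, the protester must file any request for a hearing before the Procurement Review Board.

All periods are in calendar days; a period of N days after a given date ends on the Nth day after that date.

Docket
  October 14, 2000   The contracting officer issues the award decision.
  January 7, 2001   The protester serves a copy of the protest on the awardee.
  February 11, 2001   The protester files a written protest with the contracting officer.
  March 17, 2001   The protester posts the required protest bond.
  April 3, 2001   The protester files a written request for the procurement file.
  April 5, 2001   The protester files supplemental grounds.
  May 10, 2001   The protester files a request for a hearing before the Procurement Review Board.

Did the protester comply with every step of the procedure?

Step 1: 82 days after October 14, 2000 (when the award decision is issued) is January 4, 2001; done January 7, 2001 — 3 days late.
No need to go further; step 1 was not satisfied.

No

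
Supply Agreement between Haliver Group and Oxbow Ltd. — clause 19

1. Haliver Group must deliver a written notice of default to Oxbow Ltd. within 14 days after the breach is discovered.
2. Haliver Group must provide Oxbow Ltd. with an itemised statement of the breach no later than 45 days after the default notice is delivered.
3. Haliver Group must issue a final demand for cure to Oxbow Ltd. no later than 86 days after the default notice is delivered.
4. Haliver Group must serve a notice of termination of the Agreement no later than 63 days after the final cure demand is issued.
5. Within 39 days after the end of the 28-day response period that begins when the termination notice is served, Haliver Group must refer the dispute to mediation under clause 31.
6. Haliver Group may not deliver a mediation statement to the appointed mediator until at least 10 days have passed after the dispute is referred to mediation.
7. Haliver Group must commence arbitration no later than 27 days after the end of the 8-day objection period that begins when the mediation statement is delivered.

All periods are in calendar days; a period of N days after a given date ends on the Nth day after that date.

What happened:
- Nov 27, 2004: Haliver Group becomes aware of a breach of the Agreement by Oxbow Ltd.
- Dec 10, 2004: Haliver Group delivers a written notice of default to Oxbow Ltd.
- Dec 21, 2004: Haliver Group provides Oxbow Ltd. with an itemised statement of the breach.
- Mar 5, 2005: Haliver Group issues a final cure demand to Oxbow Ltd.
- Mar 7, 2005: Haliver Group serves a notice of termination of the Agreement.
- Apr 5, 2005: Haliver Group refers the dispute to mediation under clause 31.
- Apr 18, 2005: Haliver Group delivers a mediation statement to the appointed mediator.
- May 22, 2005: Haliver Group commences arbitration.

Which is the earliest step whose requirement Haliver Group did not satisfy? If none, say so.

None — every step was satisfied

Step 1: 14 days after Nov 27, 2004 (when the breach is discovered) is Dec 11, 2004; Dec 10, 2004 is within that limit.
Step 2: 45 days after Dec 10, 2004 (when the default notice is delivered) is Jan 24, 2005; completed Dec 21, 2004, before the deadline.
Step 3: 86 days after Dec 10, 2004 (when the default notice is delivered) is Mar 6, 2005; Mar 5, 2005 is within that limit.
Step 4: 63 days after Mar 5, 2005 (when the final cure demand is issued) is May 7, 2005; Mar 7, 2005 is within that limit.
Step 5: 39 days after Apr 4, 2005 (end of the 28-day response period, which began when the termination notice is served on Mar 7, 2005) is May 13, 2005; done Apr 5, 2005 — timely.
Step 6: the earliest permitted date is 10 days after Apr 5, 2005 (when the dispute is referred to mediation), i.e. Apr 15, 2005; done Apr 18, 2005 — permitted.
Step 7: 27 days after Apr 26, 2005 (end of the 8-day objection period, which began when the mediation statement is delivered on Apr 18, 2005) is May 23, 2005; done May 22, 2005 — timely.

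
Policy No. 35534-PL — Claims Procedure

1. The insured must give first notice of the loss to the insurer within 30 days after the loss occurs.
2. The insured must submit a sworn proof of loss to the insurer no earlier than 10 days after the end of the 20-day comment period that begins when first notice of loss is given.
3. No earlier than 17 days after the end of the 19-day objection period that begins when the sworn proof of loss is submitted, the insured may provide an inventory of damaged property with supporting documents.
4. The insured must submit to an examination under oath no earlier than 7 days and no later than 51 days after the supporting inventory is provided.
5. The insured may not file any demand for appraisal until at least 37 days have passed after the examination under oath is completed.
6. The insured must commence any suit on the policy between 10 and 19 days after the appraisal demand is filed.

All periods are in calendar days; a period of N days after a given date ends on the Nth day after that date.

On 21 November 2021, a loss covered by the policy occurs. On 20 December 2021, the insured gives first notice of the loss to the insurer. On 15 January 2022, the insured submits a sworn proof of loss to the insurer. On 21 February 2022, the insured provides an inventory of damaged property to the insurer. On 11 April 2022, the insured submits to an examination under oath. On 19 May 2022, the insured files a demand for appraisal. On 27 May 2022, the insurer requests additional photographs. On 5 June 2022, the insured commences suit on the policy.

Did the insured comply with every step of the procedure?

Step 1 — counting 30 days from 21 November 2021 (when the loss occurs) gives a deadline of 21 December 2021; done 20 December 2021 — timely.
Step 2 — must wait 10 days from 9 January 2022 (end of the 20-day comment period, which began when first notice of loss is given on 20 December 2021), so not before 19 January 2022; acted on 15 January 2022, 4 days prematurely.

No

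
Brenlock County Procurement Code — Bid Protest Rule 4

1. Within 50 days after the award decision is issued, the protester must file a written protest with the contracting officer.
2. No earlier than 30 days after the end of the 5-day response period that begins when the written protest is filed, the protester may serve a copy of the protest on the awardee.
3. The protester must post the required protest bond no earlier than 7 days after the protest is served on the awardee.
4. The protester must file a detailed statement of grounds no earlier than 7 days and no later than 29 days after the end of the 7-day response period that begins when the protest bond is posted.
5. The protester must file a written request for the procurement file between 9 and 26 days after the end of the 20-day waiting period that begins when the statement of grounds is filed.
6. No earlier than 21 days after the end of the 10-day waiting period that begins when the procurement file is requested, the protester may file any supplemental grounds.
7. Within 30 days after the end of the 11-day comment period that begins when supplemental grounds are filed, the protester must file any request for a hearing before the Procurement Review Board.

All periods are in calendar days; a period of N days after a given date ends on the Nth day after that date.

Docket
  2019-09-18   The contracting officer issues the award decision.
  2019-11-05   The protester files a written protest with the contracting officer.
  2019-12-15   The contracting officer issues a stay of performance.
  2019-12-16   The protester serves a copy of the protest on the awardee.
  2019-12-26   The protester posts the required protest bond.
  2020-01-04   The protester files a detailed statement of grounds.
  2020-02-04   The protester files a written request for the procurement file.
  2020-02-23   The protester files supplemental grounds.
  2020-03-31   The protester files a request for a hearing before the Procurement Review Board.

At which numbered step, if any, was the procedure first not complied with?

Step 4

Step 1 — counting 50 days from 2019-09-18 (when the award decision is issued) gives a deadline of 2019-11-07; completed 2019-11-05, before the deadline.
Step 2 — must wait 30 days from 2019-11-10 (end of the 5-day response period, which began when the written protest is filed on 2019-11-05), so not before 2019-12-10; done 2019-12-16 — permitted.
Step 3 — must wait 7 days from 2019-12-16 (when the protest is served on the awardee), so not before 2019-12-23; done 2019-12-26, after the minimum wait.
Step 4 — 7 and 29 days from 2020-01-02 (end of the 7-day response period, which began when the protest bond is posted on 2019-12-26) are 2020-01-09 and 2020-01-31 respectively; done 2020-01-04 — 5 days before the window opened.
The analysis stops there.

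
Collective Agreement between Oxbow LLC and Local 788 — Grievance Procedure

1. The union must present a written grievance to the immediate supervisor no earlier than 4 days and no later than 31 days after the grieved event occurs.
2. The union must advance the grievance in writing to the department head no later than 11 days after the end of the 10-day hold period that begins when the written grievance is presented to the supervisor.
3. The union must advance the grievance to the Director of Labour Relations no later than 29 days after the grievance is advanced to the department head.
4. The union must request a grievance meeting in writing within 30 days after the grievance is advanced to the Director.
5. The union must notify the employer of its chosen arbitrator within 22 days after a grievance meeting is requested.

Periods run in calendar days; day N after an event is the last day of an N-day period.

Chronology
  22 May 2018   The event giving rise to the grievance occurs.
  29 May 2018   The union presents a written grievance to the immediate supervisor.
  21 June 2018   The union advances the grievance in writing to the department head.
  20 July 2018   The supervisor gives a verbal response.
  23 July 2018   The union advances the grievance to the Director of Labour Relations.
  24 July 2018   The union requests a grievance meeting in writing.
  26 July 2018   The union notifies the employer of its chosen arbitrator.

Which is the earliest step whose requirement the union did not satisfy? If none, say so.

Step 1: the window is 4–31 days after 22 May 2018 (when the grieved event occurs), so 26 May 2018 through 22 June 2018; done 29 May 2018 — within the window.
Step 2: 11 days after 8 June 2018 (end of the 10-day hold period, which began when the written grievance is presented to the supervisor on 29 May 2018) is 19 June 2018; 21 June 2018 misses that deadline by 2 days.

Step 2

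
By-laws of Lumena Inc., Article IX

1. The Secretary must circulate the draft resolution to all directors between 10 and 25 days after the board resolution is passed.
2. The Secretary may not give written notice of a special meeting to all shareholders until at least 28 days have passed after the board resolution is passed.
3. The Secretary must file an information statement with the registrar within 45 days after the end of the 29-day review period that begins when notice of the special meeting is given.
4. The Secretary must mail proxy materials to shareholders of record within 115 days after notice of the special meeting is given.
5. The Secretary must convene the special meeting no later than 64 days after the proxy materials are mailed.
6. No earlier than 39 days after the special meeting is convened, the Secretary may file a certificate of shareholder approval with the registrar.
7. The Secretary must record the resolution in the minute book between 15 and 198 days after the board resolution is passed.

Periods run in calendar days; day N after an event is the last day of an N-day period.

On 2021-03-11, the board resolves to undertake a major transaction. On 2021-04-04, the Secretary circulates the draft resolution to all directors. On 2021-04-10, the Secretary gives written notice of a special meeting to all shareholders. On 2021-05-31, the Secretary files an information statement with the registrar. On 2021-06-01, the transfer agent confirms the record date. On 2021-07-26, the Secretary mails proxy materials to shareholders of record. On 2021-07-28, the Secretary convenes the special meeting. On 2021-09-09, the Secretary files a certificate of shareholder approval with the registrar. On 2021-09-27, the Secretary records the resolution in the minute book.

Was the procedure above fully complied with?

Step 1: the window is 10–25 days after 2021-03-11 (when the board resolution is passed), so 2021-03-21 through 2021-04-05; done 2021-04-04, which is between those dates.
Step 2: the earliest permitted date is 28 days after 2021-03-11 (when the board resolution is passed), i.e. 2021-04-08; 2021-04-10 is on or after that date.
Step 3: 45 days after 2021-05-09 (end of the 29-day review period, which began when notice of the special meeting is given on 2021-04-10) is 2021-06-23; 2021-05-31 is within that limit.
Step 4: 115 days after 2021-04-10 (when notice of the special meeting is given) is 2021-08-03; completed 2021-07-26, before the deadline.
Step 5: 64 days after 2021-07-26 (when the proxy materials are mailed) is 2021-09-28; completed 2021-07-28, before the deadline.
Step 6: the earliest permitted date is 39 days after 2021-07-28 (when the special meeting is convened), i.e. 2021-09-05; 2021-09-09 is on or after that date.
Step 7: the window is 15–198 days after 2021-03-11 (when the board resolution is passed), so 2021-03-26 through 2021-09-25; 2021-09-27 is 2 days past the end of the window.

No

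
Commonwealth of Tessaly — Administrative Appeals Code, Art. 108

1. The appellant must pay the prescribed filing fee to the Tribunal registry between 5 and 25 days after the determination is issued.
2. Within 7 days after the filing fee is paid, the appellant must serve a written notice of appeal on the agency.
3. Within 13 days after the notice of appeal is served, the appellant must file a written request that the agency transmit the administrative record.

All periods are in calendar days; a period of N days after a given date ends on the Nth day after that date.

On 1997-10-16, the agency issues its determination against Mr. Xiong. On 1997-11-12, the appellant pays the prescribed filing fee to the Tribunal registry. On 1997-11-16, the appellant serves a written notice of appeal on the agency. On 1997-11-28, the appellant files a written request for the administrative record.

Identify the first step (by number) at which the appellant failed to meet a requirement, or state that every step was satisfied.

(1) the permitted window runs from 1997-10-16 + 5 = 1997-10-21 to 1997-10-16 + 25 = 1997-11-10; 1997-11-12 is 2 days past the end of the window.

Step 1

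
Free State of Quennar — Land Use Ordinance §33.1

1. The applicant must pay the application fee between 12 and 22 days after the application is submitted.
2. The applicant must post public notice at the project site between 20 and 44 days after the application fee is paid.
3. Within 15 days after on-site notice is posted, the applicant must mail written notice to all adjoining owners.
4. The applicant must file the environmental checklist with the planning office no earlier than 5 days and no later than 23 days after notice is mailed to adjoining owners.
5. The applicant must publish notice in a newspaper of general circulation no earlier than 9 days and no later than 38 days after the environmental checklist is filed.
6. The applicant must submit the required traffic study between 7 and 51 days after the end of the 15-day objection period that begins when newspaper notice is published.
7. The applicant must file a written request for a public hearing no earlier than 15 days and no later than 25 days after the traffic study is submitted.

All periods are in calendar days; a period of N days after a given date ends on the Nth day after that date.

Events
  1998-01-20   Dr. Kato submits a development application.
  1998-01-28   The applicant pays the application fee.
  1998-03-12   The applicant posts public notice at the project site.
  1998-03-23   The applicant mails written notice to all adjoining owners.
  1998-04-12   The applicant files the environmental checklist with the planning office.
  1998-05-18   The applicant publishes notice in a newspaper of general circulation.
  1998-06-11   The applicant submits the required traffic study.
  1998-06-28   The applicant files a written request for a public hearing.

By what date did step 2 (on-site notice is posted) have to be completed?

1998-03-13

Step 2 runs from 1998-01-28, when the application fee is paid. The window is 20–44 days after 1998-01-28; it closes on 1998-03-13.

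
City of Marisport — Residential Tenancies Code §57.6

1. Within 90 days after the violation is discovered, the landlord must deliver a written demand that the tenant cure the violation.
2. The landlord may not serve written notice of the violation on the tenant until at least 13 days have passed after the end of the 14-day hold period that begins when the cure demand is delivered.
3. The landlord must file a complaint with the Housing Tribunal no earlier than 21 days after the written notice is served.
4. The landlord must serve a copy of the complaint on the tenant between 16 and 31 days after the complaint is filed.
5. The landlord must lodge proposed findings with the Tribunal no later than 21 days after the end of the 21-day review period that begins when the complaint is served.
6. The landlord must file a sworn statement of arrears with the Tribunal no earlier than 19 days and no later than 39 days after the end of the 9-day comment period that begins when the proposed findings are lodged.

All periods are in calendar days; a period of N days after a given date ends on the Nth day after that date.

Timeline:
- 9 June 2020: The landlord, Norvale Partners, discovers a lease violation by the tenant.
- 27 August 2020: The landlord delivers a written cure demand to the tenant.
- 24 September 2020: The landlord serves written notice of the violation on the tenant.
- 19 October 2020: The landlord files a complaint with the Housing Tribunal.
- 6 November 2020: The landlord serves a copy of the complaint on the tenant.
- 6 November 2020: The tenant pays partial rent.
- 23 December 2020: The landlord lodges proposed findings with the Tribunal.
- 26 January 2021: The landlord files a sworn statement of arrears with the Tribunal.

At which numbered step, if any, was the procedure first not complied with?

Step 5

(1) due by 9 June 2020 + 90 days = 7 September 2020; completed 27 August 2020, before the deadline.
(2) permitted from 10 September 2020 + 13 days = 23 September 2020 onward; done 24 September 2020 — permitted.
(3) permitted from 24 September 2020 + 21 days = 15 October 2020 onward; done 19 October 2020, after the minimum wait.
(4) the permitted window runs from 19 October 2020 + 16 = 4 November 2020 to 19 October 2020 + 31 = 19 November 2020; done 6 November 2020, which is between those dates.
(5) due by 27 November 2020 + 21 days = 18 December 2020; 23 December 2020 misses that deadline by 5 days.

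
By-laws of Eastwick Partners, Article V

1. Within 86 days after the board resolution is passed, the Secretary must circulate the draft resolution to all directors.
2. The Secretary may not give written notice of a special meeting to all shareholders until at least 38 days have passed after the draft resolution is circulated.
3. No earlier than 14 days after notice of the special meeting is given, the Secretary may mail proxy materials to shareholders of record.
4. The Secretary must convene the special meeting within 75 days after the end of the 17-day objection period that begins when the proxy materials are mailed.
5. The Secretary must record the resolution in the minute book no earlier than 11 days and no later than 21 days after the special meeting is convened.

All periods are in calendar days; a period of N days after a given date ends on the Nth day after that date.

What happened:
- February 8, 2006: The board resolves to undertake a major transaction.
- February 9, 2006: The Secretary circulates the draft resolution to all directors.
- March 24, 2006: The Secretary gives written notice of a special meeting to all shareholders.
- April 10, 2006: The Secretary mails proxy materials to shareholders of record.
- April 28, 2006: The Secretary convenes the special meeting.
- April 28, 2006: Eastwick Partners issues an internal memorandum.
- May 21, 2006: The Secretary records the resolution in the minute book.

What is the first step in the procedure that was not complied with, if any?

Step 5

(1) due by February 8, 2006 + 86 days = May 5, 2006; completed February 9, 2006, before the deadline.
(2) permitted from February 9, 2006 + 38 days = March 19, 2006 onward; March 24, 2006 is on or after that date.
(3) permitted from March 24, 2006 + 14 days = April 7, 2006 onward; done April 10, 2006, after the minimum wait.
(4) due by April 27, 2006 + 75 days = July 11, 2006; completed April 28, 2006, before the deadline.
(5) the permitted window runs from April 28, 2006 + 11 = May 9, 2006 to April 28, 2006 + 21 = May 19, 2006; done May 21, 2006 — 2 days after the window closed.
That is the first point of non-compliance.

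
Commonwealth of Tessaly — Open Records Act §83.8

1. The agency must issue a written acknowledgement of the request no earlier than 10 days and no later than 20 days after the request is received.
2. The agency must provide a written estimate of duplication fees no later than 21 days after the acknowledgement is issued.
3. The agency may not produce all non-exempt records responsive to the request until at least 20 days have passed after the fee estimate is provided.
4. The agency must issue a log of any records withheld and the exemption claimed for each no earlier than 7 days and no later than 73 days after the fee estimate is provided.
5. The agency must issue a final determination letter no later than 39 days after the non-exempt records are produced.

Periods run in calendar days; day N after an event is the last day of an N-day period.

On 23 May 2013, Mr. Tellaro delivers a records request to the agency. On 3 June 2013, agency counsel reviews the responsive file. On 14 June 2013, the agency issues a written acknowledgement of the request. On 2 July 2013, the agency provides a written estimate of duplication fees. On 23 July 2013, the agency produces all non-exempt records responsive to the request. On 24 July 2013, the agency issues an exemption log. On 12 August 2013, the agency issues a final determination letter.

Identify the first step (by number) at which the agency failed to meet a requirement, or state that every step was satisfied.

Step 1

Step 1: the window is 10–20 days after 23 May 2013 (when the request is received), so 2 June 2013 through 12 June 2013; 14 June 2013 is 2 days past the end of the window.
The procedure was therefore not followed at step 1.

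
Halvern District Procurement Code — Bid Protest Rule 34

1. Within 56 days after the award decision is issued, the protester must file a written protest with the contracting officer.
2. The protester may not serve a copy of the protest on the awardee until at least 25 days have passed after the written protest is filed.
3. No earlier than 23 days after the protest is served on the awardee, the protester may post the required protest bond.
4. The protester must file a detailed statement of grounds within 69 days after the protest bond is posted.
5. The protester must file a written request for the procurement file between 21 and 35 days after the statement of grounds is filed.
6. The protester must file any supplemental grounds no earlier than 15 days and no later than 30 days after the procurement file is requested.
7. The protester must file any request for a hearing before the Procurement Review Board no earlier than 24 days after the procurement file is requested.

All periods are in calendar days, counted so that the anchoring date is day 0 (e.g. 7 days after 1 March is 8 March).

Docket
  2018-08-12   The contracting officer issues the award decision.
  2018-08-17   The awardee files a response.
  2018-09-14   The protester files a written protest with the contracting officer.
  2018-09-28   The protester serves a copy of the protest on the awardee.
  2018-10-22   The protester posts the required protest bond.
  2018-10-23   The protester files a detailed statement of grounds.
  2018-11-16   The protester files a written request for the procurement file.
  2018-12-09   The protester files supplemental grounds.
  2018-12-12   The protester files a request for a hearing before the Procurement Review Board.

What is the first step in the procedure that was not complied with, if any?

Step 1 — counting 56 days from 2018-08-12 (when the award decision is issued) gives a deadline of 2018-10-07; 2018-09-14 is within that limit.
Step 2 — must wait 25 days from 2018-09-14 (when the written protest is filed), so not before 2018-10-09; acted on 2018-09-28, 11 days prematurely.
The procedure was therefore not followed at step 2.

Step 2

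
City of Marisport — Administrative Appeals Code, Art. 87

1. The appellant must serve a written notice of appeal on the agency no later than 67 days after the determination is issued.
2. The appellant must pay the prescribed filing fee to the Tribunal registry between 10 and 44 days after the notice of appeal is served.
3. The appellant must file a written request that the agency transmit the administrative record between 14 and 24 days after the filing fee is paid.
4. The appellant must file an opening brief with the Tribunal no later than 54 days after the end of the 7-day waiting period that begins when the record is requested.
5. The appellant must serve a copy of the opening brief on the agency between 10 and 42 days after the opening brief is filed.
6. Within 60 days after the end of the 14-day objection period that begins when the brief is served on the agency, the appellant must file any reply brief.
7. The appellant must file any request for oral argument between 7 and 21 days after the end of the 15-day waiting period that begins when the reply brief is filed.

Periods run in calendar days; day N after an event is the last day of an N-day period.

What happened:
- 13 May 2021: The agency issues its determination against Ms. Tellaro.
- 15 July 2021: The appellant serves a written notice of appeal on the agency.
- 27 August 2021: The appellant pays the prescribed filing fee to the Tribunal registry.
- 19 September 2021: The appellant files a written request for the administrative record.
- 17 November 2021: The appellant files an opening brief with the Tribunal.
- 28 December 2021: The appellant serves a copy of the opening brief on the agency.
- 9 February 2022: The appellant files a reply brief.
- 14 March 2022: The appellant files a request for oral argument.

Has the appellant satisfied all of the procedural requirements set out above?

Step 1 — counting 67 days from 13 May 2021 (when the determination is issued) gives a deadline of 19 July 2021; 15 July 2021 is within that limit.
Step 2 — 10 and 44 days from 15 July 2021 (when the notice of appeal is served) are 25 July 2021 and 28 August 2021 respectively; 27 August 2021 falls inside that range.
Step 3 — 14 and 24 days from 27 August 2021 (when the filing fee is paid) are 10 September 2021 and 20 September 2021 respectively; done 19 September 2021, which is between those dates.
Step 4 — counting 54 days from 26 September 2021 (end of the 7-day waiting period, which began when the record is requested on 19 September 2021) gives a deadline of 19 November 2021; 17 November 2021 is within that limit.
Step 5 — 10 and 42 days from 17 November 2021 (when the opening brief is filed) are 27 November 2021 and 29 December 2021 respectively; 28 December 2021 falls inside that range.
Step 6 — counting 60 days from 11 January 2022 (end of the 14-day objection period, which began when the brief is served on the agency on 28 December 2021) gives a deadline of 12 March 2022; 9 February 2022 is within that limit.
Step 7 — 7 and 21 days from 24 February 2022 (end of the 15-day waiting period, which began when the reply brief is filed on 9 February 2022) are 3 March 2022 and 17 March 2022 respectively; done 14 March 2022 — within the window.

Yes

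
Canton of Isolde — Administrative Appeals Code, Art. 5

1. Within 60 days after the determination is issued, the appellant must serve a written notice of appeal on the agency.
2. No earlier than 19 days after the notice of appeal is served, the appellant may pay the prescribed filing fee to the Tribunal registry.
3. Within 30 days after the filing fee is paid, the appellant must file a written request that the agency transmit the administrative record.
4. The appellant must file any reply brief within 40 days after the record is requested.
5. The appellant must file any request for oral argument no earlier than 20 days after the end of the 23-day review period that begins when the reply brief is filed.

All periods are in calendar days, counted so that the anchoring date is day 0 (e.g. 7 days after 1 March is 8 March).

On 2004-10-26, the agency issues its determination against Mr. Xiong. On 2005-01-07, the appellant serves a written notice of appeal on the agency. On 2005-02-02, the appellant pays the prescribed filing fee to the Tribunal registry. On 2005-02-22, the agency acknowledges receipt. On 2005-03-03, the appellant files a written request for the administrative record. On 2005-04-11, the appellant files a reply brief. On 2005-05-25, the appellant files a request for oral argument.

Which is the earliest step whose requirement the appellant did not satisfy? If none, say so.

(1) due by 2004-10-26 + 60 days = 2004-12-25; done 2005-01-07 — 13 days late.

Step 1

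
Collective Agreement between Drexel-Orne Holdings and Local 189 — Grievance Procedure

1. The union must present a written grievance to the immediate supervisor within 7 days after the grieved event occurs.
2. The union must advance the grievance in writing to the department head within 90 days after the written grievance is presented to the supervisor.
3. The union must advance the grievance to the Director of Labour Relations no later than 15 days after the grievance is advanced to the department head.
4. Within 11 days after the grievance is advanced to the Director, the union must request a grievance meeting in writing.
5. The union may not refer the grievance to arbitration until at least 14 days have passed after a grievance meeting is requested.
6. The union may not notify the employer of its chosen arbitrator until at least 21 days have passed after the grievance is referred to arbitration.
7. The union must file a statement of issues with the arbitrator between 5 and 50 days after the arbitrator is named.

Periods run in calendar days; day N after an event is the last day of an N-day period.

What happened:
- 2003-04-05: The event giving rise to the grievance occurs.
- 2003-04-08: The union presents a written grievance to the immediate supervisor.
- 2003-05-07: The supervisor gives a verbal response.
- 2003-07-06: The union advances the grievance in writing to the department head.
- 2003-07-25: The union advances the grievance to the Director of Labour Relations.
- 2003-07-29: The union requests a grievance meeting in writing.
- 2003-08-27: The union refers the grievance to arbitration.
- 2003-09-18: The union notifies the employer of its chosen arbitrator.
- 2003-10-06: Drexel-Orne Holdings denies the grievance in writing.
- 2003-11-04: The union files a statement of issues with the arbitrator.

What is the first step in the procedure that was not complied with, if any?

Step 1: 7 days after 2003-04-05 (when the grieved event occurs) is 2003-04-12; 2003-04-08 is within that limit.
Step 2: 90 days after 2003-04-08 (when the written grievance is presented to the supervisor) is 2003-07-07; completed 2003-07-06, before the deadline.
Step 3: 15 days after 2003-07-06 (when the grievance is advanced to the department head) is 2003-07-21; not done until 2003-07-25, 4 days after the deadline.
The analysis stops there.

Step 3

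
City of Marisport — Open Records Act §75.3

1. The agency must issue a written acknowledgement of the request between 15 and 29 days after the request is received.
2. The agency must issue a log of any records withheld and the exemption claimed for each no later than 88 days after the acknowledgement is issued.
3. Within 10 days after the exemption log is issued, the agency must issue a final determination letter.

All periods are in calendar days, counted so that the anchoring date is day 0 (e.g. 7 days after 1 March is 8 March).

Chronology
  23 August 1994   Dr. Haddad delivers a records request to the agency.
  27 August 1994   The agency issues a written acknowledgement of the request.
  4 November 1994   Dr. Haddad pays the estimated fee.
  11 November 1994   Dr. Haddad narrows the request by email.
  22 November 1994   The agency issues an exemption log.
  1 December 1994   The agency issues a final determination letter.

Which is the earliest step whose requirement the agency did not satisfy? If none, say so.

Step 1

Step 1 — 15 and 29 days from 23 August 1994 (when the request is received) are 7 September 1994 and 21 September 1994 respectively; done 27 August 1994 — 11 days before the window opened.
The procedure was therefore not followed at step 1.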